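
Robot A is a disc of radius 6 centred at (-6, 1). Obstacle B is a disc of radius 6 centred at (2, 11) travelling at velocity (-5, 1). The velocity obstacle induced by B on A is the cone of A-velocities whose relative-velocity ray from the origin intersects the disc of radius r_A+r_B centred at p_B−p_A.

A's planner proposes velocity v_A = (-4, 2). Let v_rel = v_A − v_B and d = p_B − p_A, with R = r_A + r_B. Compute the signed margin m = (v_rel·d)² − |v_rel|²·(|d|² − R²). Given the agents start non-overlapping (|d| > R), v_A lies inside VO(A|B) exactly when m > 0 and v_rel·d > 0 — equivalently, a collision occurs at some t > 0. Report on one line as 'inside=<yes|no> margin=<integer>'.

d = (8, 10),  |d|² = 164;  R = 6+6 = 12,  c = 164−12² = 20
v_rel = (1, 1),  |v_rel|² = 2;  v_rel·d = (1)·(8) + (1)·(10) = 18
2·t² − 36·t + 20 = 0  ⇒  m = 18² − 2·20 = 284
m = 284 > 0,  v_rel·d = 18 > 0  ⇒  inside

inside=yes margin=284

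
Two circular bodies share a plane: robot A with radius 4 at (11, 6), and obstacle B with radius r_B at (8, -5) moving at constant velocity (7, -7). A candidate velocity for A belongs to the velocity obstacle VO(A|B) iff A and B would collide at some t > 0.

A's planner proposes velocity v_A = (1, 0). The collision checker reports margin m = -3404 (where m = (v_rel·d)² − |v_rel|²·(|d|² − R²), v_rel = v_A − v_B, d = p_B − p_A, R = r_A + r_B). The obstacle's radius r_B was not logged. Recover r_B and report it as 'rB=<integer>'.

m = -3404
d = (-3, -11);  v_rel = (-6, 7),  |v_rel|² = 85
v_rel×d = (-6)·(-11) − (7)·(-3) = 87
since m = R²·85 − 87²:  R² = (7569 + -3404) / 85 = 49
R = √49 = 7  ⇒  r_B = 7 − 4 = 3

rB=3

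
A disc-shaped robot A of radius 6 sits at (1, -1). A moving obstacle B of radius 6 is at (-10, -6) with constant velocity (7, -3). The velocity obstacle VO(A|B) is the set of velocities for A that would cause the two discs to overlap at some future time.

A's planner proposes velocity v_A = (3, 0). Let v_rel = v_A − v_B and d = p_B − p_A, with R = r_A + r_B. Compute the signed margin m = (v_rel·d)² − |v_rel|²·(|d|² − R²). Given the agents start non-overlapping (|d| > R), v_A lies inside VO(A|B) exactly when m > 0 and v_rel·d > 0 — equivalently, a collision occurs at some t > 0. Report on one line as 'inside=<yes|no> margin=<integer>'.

d = (-11, -5),  |d|² = 146;  R = 6+6 = 12,  c = 146−12² = 2
v_rel = (-4, 3),  |v_rel|² = 25;  v_rel·d = (-4)·(-11) + (3)·(-5) = 29
25·t² − 58·t + 2 = 0  ⇒  m = 29² − 25·2 = 791
m = 791 > 0,  v_rel·d = 29 > 0  ⇒  inside

inside=yes margin=791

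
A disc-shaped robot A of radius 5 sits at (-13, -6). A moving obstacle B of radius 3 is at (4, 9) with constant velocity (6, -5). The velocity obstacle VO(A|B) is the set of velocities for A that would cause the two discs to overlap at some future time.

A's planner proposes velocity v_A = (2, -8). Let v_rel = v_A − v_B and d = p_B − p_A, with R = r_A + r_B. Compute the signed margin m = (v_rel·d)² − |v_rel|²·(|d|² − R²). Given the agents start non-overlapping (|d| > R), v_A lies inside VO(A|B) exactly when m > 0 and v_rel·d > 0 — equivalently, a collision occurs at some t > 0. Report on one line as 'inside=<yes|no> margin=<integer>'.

d = (17, 15),  |d|² = 514;  R = 5+3 = 8,  c = 514−8² = 450
v_rel = (-4, -3),  |v_rel|² = 25;  v_rel·d = (-4)·(17) + (-3)·(15) = -113
25·t² + 226·t + 450 = 0  ⇒  m = (-113)² − 25·450 = 1519
m = 1519 > 0,  v_rel·d = -113 < 0  ⇒  outside

inside=no margin=1519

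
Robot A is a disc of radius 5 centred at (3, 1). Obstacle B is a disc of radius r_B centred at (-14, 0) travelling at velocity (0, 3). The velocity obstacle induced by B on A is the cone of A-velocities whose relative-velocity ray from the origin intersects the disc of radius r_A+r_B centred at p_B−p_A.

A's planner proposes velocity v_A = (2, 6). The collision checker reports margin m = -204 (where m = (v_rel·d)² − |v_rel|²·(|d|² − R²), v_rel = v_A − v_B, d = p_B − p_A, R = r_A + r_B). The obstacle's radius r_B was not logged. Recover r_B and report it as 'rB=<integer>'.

m = -204
d = (-17, -1);  v_rel = (2, 3),  |v_rel|² = 13
v_rel×d = (2)·(-1) − (3)·(-17) = 49
since m = R²·13 − 49²:  R² = (2401 + -204) / 13 = 169
R = √169 = 13  ⇒  r_B = 13 − 5 = 8

rB=8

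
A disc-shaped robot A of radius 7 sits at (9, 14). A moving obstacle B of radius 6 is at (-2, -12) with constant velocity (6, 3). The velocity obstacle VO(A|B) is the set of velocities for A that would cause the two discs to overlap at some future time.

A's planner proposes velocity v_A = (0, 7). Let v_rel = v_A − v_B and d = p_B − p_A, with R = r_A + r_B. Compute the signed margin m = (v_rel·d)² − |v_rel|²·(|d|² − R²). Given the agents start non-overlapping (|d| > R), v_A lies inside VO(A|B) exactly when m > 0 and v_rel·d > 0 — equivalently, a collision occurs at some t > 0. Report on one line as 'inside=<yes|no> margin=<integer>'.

d = (-11, -26),  |d|² = 797;  R = 7+6 = 13,  c = 797−13² = 628
v_rel = (-6, 4),  |v_rel|² = 52;  v_rel·d = (-6)·(-11) + (4)·(-26) = -38
52·t² + 76·t + 628 = 0  ⇒  m = (-38)² − 52·628 = -31212
m = -31212 < 0,  v_rel·d = -38 < 0  ⇒  outside

inside=no margin=-31212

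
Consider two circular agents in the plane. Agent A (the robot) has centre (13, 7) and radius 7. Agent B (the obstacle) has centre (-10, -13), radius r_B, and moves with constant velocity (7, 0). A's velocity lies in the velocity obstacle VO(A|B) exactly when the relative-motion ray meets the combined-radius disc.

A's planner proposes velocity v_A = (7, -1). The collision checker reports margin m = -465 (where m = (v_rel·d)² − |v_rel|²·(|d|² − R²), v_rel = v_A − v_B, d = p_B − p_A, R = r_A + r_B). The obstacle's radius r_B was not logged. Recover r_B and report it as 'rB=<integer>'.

m = -465
d = (-23, -20);  v_rel = (0, -1),  |v_rel|² = 1
v_rel×d = (0)·(-20) − (-1)·(-23) = -23
since m = R²·1 − (-23)²:  R² = (529 + -465) / 1 = 64
R = √64 = 8  ⇒  r_B = 8 − 7 = 1

rB=1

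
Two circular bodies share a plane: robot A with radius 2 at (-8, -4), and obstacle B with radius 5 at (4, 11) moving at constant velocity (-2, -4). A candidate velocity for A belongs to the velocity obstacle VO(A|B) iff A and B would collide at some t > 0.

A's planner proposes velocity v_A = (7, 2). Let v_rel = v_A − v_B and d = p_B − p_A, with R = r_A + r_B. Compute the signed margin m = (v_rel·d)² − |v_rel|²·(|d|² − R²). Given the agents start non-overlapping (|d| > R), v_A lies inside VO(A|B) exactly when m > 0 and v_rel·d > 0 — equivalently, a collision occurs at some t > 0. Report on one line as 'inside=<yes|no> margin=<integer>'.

d = (12, 15),  |d|² = 369;  R = 2+5 = 7,  c = 369−7² = 320
v_rel = (9, 6),  |v_rel|² = 117;  v_rel·d = (9)·(12) + (6)·(15) = 198
117·t² − 396·t + 320 = 0  ⇒  m = 198² − 117·320 = 1764
m = 1764 > 0,  v_rel·d = 198 > 0  ⇒  inside

inside=yes margin=1764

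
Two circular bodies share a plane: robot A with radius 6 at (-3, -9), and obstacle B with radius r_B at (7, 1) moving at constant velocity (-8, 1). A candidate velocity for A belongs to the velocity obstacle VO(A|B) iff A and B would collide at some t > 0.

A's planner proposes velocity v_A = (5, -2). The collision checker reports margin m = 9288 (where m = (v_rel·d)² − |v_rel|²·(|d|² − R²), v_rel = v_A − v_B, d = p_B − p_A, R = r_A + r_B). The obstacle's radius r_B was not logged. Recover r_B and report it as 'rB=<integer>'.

m = 9288
d = (10, 10);  v_rel = (13, -3),  |v_rel|² = 178
v_rel×d = (13)·(10) − (-3)·(10) = 160
since m = R²·178 − 160²:  R² = (25600 + 9288) / 178 = 196
R = √196 = 14  ⇒  r_B = 14 − 6 = 8

rB=8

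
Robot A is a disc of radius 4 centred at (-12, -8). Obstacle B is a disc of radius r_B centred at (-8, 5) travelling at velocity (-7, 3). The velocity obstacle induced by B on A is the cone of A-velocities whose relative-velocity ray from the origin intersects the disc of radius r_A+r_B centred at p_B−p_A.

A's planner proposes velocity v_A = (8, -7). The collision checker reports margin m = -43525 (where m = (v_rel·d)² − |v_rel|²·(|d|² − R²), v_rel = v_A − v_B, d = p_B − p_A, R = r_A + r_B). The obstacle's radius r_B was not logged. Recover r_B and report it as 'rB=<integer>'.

m = -43525
d = (4, 13);  v_rel = (15, -10),  |v_rel|² = 325
v_rel×d = (15)·(13) − (-10)·(4) = 235
since m = R²·325 − 235²:  R² = (55225 + -43525) / 325 = 36
R = √36 = 6  ⇒  r_B = 6 − 4 = 2

rB=2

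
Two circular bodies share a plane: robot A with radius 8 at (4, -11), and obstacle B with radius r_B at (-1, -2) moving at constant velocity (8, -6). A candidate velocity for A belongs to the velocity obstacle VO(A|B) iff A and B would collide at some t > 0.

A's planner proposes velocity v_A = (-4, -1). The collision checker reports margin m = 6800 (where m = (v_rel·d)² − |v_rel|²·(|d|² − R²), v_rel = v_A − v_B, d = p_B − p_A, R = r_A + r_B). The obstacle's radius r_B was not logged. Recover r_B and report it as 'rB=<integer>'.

m = 6800
d = (-5, 9);  v_rel = (-12, 5),  |v_rel|² = 169
v_rel×d = (-12)·(9) − (5)·(-5) = -83
since m = R²·169 − (-83)²:  R² = (6889 + 6800) / 169 = 81
R = √81 = 9  ⇒  r_B = 9 − 8 = 1

rB=1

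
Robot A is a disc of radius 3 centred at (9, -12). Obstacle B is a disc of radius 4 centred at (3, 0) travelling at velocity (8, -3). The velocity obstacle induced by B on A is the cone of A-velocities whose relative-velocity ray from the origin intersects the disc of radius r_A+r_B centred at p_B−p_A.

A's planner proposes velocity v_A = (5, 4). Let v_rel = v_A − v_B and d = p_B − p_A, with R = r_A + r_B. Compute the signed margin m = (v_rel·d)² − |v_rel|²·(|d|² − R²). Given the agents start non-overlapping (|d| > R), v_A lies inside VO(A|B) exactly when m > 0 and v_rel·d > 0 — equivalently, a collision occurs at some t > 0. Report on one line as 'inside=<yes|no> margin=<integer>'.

d = (-6, 12),  |d|² = 180;  R = 3+4 = 7,  c = 180−7² = 131
v_rel = (-3, 7),  |v_rel|² = 58;  v_rel·d = (-3)·(-6) + (7)·(12) = 102
58·t² − 204·t + 131 = 0  ⇒  m = 102² − 58·131 = 2806
m = 2806 > 0,  v_rel·d = 102 > 0  ⇒  inside

inside=yes margin=2806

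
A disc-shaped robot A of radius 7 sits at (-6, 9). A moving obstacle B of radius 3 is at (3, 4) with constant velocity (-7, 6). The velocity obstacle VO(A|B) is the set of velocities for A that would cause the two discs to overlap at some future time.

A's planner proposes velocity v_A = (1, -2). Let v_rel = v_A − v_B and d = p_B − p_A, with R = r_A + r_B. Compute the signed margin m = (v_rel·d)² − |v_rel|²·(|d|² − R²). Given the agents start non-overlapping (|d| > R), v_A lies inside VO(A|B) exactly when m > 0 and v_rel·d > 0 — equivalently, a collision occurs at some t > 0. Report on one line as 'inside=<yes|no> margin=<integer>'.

d = (9, -5),  |d|² = 106;  R = 7+3 = 10,  c = 106−10² = 6
v_rel = (8, -8),  |v_rel|² = 128;  v_rel·d = (8)·(9) + (-8)·(-5) = 112
128·t² − 224·t + 6 = 0  ⇒  m = 112² − 128·6 = 11776
m = 11776 > 0,  v_rel·d = 112 > 0  ⇒  inside

inside=yes margin=11776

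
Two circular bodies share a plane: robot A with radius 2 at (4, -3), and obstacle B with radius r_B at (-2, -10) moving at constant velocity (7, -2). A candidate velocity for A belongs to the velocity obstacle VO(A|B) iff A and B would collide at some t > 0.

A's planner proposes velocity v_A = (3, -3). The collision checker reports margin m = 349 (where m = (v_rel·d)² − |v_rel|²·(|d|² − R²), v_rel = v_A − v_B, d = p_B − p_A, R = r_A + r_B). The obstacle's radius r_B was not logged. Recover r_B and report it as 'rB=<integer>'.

m = 349
d = (-6, -7);  v_rel = (-4, -1),  |v_rel|² = 17
v_rel×d = (-4)·(-7) − (-1)·(-6) = 22
since m = R²·17 − 22²:  R² = (484 + 349) / 17 = 49
R = √49 = 7  ⇒  r_B = 7 − 2 = 5

rB=5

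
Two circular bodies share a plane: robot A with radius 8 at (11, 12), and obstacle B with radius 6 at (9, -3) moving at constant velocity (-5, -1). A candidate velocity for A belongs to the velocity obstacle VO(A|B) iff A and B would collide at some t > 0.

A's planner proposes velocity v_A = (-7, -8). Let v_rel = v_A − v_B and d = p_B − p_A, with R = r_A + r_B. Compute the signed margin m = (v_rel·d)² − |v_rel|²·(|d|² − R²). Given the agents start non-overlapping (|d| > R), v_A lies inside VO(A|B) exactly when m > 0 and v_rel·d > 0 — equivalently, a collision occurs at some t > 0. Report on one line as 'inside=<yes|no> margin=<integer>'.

d = (-2, -15),  |d|² = 229;  R = 8+6 = 14,  c = 229−14² = 33
v_rel = (-2, -7),  |v_rel|² = 53;  v_rel·d = (-2)·(-2) + (-7)·(-15) = 109
53·t² − 218·t + 33 = 0  ⇒  m = 109² − 53·33 = 10132
m = 10132 > 0,  v_rel·d = 109 > 0  ⇒  inside

inside=yes margin=10132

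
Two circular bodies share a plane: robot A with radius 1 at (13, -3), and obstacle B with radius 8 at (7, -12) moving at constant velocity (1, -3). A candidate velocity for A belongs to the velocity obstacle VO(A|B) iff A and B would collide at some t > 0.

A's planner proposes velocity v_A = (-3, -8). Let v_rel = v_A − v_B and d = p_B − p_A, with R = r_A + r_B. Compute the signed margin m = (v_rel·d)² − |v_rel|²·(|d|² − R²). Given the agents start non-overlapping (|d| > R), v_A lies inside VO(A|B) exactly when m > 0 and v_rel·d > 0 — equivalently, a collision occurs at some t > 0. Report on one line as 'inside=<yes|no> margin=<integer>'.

d = (-6, -9),  |d|² = 117;  R = 1+8 = 9,  c = 117−9² = 36
v_rel = (-4, -5),  |v_rel|² = 41;  v_rel·d = (-4)·(-6) + (-5)·(-9) = 69
41·t² − 138·t + 36 = 0  ⇒  m = 69² − 41·36 = 3285
m = 3285 > 0,  v_rel·d = 69 > 0  ⇒  inside

inside=yes margin=3285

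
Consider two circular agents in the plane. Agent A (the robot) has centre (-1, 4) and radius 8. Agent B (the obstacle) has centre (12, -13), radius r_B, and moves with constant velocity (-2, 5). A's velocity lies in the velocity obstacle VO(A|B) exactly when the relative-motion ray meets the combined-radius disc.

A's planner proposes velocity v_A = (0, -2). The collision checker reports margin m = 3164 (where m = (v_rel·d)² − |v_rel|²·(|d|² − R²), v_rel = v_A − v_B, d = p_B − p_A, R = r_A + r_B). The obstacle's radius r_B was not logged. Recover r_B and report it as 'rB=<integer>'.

m = 3164
d = (13, -17);  v_rel = (2, -7),  |v_rel|² = 53
v_rel×d = (2)·(-17) − (-7)·(13) = 57
since m = R²·53 − 57²:  R² = (3249 + 3164) / 53 = 121
R = √121 = 11  ⇒  r_B = 11 − 8 = 3

rB=3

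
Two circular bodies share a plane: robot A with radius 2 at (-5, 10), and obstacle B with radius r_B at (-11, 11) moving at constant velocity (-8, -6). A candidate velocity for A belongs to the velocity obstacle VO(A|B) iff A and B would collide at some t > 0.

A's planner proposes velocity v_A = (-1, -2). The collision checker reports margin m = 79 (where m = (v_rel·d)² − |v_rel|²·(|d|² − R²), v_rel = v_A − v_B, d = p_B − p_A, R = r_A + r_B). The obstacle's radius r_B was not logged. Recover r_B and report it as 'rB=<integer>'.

m = 79
d = (-6, 1);  v_rel = (7, 4),  |v_rel|² = 65
v_rel×d = (7)·(1) − (4)·(-6) = 31
since m = R²·65 − 31²:  R² = (961 + 79) / 65 = 16
R = √16 = 4  ⇒  r_B = 4 − 2 = 2

rB=2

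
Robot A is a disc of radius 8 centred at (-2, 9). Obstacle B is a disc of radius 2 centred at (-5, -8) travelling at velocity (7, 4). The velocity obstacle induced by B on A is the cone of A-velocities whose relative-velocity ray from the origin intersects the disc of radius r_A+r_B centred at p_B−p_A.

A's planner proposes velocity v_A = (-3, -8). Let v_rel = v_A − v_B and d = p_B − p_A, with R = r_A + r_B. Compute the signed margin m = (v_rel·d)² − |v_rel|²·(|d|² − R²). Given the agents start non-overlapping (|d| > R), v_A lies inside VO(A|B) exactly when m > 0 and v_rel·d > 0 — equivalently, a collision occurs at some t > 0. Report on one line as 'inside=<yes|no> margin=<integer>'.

d = (-3, -17),  |d|² = 298;  R = 8+2 = 10,  c = 298−10² = 198
v_rel = (-10, -12),  |v_rel|² = 244;  v_rel·d = (-10)·(-3) + (-12)·(-17) = 234
244·t² − 468·t + 198 = 0  ⇒  m = 234² − 244·198 = 6444
m = 6444 > 0,  v_rel·d = 234 > 0  ⇒  inside

inside=yes margin=6444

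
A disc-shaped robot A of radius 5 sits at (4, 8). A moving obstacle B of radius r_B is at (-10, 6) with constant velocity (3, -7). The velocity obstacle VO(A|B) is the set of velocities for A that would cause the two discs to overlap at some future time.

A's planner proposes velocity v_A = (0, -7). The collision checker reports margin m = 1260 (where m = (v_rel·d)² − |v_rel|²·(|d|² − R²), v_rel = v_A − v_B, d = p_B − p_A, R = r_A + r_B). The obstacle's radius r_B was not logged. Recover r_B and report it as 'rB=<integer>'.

m = 1260
d = (-14, -2);  v_rel = (-3, 0),  |v_rel|² = 9
v_rel×d = (-3)·(-2) − (0)·(-14) = 6
since m = R²·9 − 6²:  R² = (36 + 1260) / 9 = 144
R = √144 = 12  ⇒  r_B = 12 − 5 = 7

rB=7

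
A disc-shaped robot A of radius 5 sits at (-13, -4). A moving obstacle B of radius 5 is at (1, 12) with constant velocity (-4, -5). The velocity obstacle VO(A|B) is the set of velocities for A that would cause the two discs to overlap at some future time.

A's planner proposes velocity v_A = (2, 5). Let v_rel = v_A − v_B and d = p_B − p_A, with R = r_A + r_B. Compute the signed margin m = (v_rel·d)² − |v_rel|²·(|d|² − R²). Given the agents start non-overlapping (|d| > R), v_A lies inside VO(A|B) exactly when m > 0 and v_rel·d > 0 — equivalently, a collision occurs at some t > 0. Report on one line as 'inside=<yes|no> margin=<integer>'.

d = (14, 16),  |d|² = 452;  R = 5+5 = 10,  c = 452−10² = 352
v_rel = (6, 10),  |v_rel|² = 136;  v_rel·d = (6)·(14) + (10)·(16) = 244
136·t² − 488·t + 352 = 0  ⇒  m = 244² − 136·352 = 11664
m = 11664 > 0,  v_rel·d = 244 > 0  ⇒  inside

inside=yes margin=11664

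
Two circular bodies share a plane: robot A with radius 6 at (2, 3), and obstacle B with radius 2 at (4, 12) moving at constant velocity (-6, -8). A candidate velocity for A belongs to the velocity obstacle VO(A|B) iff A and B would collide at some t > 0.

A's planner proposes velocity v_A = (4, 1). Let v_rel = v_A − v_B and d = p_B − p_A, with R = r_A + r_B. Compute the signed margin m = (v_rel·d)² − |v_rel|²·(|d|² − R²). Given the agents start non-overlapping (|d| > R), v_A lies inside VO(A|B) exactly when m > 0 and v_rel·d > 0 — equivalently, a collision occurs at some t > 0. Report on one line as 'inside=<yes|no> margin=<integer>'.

d = (2, 9),  |d|² = 85;  R = 6+2 = 8,  c = 85−8² = 21
v_rel = (10, 9),  |v_rel|² = 181;  v_rel·d = (10)·(2) + (9)·(9) = 101
181·t² − 202·t + 21 = 0  ⇒  m = 101² − 181·21 = 6400
m = 6400 > 0,  v_rel·d = 101 > 0  ⇒  inside

inside=yes margin=6400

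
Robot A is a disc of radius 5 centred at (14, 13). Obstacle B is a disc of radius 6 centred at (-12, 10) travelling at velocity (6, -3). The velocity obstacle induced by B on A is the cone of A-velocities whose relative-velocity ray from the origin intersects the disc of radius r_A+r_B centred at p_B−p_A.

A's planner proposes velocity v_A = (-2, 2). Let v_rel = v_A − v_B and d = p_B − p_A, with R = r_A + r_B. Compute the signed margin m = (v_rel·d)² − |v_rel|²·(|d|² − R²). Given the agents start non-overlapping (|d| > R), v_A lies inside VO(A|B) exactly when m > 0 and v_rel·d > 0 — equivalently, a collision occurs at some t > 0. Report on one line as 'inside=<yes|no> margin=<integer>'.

d = (-26, -3),  |d|² = 685;  R = 5+6 = 11,  c = 685−11² = 564
v_rel = (-8, 5),  |v_rel|² = 89;  v_rel·d = (-8)·(-26) + (5)·(-3) = 193
89·t² − 386·t + 564 = 0  ⇒  m = 193² − 89·564 = -12947
m = -12947 < 0,  v_rel·d = 193 > 0  ⇒  outside

inside=no margin=-12947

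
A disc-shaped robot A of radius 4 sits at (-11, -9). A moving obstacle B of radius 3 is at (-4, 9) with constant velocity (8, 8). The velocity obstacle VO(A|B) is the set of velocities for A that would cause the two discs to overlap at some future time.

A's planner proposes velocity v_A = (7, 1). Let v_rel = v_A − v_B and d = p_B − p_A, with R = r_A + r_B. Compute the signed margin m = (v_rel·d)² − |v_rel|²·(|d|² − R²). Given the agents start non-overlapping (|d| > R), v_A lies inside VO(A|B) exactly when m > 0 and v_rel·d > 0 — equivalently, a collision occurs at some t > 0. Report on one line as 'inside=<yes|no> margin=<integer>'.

d = (7, 18),  |d|² = 373;  R = 4+3 = 7,  c = 373−7² = 324
v_rel = (-1, -7),  |v_rel|² = 50;  v_rel·d = (-1)·(7) + (-7)·(18) = -133
50·t² + 266·t + 324 = 0  ⇒  m = (-133)² − 50·324 = 1489
m = 1489 > 0,  v_rel·d = -133 < 0  ⇒  outside

inside=no margin=1489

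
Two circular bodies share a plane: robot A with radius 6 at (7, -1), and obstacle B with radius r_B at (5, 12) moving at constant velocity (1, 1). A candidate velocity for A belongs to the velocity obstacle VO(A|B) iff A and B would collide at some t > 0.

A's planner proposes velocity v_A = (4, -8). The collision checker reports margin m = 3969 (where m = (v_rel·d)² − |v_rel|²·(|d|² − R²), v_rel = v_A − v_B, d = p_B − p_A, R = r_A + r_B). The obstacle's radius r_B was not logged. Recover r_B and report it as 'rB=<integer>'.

m = 3969
d = (-2, 13);  v_rel = (3, -9),  |v_rel|² = 90
v_rel×d = (3)·(13) − (-9)·(-2) = 21
since m = R²·90 − 21²:  R² = (441 + 3969) / 90 = 49
R = √49 = 7  ⇒  r_B = 7 − 6 = 1

rB=1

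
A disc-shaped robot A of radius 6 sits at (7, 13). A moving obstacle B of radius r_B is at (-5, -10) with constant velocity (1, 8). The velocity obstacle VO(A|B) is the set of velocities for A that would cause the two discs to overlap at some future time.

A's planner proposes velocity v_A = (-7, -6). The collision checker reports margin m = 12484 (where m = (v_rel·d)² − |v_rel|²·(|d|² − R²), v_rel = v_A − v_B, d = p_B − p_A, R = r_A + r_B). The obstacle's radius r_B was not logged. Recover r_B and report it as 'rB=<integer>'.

m = 12484
d = (-12, -23);  v_rel = (-8, -14),  |v_rel|² = 260
v_rel×d = (-8)·(-23) − (-14)·(-12) = 16
since m = R²·260 − 16²:  R² = (256 + 12484) / 260 = 49
R = √49 = 7  ⇒  r_B = 7 − 6 = 1

rB=1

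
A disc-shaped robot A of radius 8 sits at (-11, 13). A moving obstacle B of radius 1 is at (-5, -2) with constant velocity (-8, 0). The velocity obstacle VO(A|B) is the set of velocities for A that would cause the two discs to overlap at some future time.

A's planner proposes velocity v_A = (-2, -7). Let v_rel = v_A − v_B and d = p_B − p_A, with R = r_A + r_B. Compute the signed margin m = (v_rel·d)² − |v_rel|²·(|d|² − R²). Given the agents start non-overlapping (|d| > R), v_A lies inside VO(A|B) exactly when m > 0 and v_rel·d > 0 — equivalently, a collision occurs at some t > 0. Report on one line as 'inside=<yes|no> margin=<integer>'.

d = (6, -15),  |d|² = 261;  R = 8+1 = 9,  c = 261−9² = 180
v_rel = (6, -7),  |v_rel|² = 85;  v_rel·d = (6)·(6) + (-7)·(-15) = 141
85·t² − 282·t + 180 = 0  ⇒  m = 141² − 85·180 = 4581
m = 4581 > 0,  v_rel·d = 141 > 0  ⇒  inside

inside=yes margin=4581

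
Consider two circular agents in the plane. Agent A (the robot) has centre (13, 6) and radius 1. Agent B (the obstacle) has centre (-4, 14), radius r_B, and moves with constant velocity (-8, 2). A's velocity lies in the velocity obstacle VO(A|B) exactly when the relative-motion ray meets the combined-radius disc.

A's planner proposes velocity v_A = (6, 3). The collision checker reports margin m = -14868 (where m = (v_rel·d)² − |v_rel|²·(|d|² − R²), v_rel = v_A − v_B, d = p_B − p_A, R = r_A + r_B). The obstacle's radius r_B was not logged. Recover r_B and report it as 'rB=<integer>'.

m = -14868
d = (-17, 8);  v_rel = (14, 1),  |v_rel|² = 197
v_rel×d = (14)·(8) − (1)·(-17) = 129
since m = R²·197 − 129²:  R² = (16641 + -14868) / 197 = 9
R = √9 = 3  ⇒  r_B = 3 − 1 = 2

rB=2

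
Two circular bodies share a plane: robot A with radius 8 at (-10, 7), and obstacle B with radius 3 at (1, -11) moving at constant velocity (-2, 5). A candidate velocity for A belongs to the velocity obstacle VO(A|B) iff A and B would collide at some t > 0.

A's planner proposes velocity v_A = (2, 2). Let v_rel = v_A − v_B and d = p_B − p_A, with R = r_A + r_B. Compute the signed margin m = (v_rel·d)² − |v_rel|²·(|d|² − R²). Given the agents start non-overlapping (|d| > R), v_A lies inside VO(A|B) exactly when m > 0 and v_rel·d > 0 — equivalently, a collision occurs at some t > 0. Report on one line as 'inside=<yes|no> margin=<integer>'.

d = (11, -18),  |d|² = 445;  R = 8+3 = 11,  c = 445−11² = 324
v_rel = (4, -3),  |v_rel|² = 25;  v_rel·d = (4)·(11) + (-3)·(-18) = 98
25·t² − 196·t + 324 = 0  ⇒  m = 98² − 25·324 = 1504
m = 1504 > 0,  v_rel·d = 98 > 0  ⇒  inside

inside=yes margin=1504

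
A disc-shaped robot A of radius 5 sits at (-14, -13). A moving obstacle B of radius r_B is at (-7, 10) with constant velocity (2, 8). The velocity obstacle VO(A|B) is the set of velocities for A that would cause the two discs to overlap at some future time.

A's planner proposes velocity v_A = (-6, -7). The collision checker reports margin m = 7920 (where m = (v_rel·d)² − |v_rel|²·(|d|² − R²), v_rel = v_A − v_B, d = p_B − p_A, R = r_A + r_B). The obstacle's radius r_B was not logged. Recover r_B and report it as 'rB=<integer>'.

m = 7920
d = (7, 23);  v_rel = (-8, -15),  |v_rel|² = 289
v_rel×d = (-8)·(23) − (-15)·(7) = -79
since m = R²·289 − (-79)²:  R² = (6241 + 7920) / 289 = 49
R = √49 = 7  ⇒  r_B = 7 − 5 = 2

rB=2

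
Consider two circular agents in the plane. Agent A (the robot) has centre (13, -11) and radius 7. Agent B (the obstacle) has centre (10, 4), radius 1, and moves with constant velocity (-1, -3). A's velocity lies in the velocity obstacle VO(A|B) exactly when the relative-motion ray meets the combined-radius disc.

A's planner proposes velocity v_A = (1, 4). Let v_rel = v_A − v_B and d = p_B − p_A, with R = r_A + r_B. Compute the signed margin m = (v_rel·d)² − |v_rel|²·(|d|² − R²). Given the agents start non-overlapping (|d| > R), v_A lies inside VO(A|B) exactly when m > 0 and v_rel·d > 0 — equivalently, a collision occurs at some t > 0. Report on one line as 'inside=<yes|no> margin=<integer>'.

d = (-3, 15),  |d|² = 234;  R = 7+1 = 8,  c = 234−8² = 170
v_rel = (2, 7),  |v_rel|² = 53;  v_rel·d = (2)·(-3) + (7)·(15) = 99
53·t² − 198·t + 170 = 0  ⇒  m = 99² − 53·170 = 791
m = 791 > 0,  v_rel·d = 99 > 0  ⇒  inside

inside=yes margin=791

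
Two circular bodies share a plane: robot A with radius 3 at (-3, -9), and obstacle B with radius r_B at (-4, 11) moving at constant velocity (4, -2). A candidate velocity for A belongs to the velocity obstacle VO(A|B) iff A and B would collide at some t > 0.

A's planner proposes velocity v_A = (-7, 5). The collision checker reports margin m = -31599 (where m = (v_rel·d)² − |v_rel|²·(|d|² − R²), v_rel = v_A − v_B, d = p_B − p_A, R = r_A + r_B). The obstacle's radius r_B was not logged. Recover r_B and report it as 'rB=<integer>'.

m = -31599
d = (-1, 20);  v_rel = (-11, 7),  |v_rel|² = 170
v_rel×d = (-11)·(20) − (7)·(-1) = -213
since m = R²·170 − (-213)²:  R² = (45369 + -31599) / 170 = 81
R = √81 = 9  ⇒  r_B = 9 − 3 = 6

rB=6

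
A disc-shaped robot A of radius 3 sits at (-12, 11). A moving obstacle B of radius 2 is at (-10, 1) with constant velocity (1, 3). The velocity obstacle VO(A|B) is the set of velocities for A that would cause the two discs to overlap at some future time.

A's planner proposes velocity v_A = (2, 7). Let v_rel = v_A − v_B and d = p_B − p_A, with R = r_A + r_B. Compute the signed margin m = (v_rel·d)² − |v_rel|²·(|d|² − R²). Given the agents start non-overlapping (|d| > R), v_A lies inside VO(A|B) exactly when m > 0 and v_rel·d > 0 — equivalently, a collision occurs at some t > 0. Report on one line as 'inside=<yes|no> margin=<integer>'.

d = (2, -10),  |d|² = 104;  R = 3+2 = 5,  c = 104−5² = 79
v_rel = (1, 4),  |v_rel|² = 17;  v_rel·d = (1)·(2) + (4)·(-10) = -38
17·t² + 76·t + 79 = 0  ⇒  m = (-38)² − 17·79 = 101
m = 101 > 0,  v_rel·d = -38 < 0  ⇒  outside

inside=no margin=101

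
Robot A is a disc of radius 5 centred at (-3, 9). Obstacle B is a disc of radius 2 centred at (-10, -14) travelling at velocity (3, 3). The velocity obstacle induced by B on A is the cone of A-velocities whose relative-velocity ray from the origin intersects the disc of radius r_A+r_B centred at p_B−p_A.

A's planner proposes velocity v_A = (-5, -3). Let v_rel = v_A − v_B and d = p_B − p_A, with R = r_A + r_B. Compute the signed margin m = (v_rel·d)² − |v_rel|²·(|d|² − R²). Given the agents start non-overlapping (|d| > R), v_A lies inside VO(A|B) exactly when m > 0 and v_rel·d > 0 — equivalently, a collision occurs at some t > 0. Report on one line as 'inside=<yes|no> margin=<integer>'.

d = (-7, -23),  |d|² = 578;  R = 5+2 = 7,  c = 578−7² = 529
v_rel = (-8, -6),  |v_rel|² = 100;  v_rel·d = (-8)·(-7) + (-6)·(-23) = 194
100·t² − 388·t + 529 = 0  ⇒  m = 194² − 100·529 = -15264
m = -15264 < 0,  v_rel·d = 194 > 0  ⇒  outside

inside=no margin=-15264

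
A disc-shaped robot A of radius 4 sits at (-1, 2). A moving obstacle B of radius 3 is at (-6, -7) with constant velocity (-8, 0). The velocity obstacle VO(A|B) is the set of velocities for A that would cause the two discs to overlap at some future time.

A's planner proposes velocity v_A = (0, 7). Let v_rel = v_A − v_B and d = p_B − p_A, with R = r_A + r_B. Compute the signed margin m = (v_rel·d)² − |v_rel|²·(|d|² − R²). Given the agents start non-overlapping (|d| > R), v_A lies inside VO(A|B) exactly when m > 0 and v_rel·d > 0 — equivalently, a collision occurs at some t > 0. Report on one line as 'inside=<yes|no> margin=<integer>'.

d = (-5, -9),  |d|² = 106;  R = 4+3 = 7,  c = 106−7² = 57
v_rel = (8, 7),  |v_rel|² = 113;  v_rel·d = (8)·(-5) + (7)·(-9) = -103
113·t² + 206·t + 57 = 0  ⇒  m = (-103)² − 113·57 = 4168
m = 4168 > 0,  v_rel·d = -103 < 0  ⇒  outside

inside=no margin=4168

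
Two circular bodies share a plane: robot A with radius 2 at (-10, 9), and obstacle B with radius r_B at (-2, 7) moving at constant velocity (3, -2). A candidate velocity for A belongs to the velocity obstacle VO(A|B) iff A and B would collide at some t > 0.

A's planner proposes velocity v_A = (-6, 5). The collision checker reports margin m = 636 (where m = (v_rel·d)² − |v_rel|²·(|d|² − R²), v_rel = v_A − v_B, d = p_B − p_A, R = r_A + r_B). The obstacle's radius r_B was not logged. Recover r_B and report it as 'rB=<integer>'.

m = 636
d = (8, -2);  v_rel = (-9, 7),  |v_rel|² = 130
v_rel×d = (-9)·(-2) − (7)·(8) = -38
since m = R²·130 − (-38)²:  R² = (1444 + 636) / 130 = 16
R = √16 = 4  ⇒  r_B = 4 − 2 = 2

rB=2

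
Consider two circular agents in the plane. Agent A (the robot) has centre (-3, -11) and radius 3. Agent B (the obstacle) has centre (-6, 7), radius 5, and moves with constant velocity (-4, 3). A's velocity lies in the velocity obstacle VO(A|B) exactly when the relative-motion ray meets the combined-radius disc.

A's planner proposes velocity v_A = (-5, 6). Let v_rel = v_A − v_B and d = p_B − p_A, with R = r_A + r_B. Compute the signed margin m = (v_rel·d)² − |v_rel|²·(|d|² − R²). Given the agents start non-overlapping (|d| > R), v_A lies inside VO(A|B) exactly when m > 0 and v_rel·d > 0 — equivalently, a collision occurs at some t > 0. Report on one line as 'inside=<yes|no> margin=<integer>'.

d = (-3, 18),  |d|² = 333;  R = 3+5 = 8,  c = 333−8² = 269
v_rel = (-1, 3),  |v_rel|² = 10;  v_rel·d = (-1)·(-3) + (3)·(18) = 57
10·t² − 114·t + 269 = 0  ⇒  m = 57² − 10·269 = 559
m = 559 > 0,  v_rel·d = 57 > 0  ⇒  inside

inside=yes margin=559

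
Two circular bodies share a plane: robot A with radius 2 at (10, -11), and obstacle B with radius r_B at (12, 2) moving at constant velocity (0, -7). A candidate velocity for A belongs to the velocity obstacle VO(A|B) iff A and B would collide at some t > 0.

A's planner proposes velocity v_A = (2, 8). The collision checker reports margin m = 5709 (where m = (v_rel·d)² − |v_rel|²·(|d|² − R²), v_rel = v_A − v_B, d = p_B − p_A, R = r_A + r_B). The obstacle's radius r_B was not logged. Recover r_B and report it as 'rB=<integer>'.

m = 5709
d = (2, 13);  v_rel = (2, 15),  |v_rel|² = 229
v_rel×d = (2)·(13) − (15)·(2) = -4
since m = R²·229 − (-4)²:  R² = (16 + 5709) / 229 = 25
R = √25 = 5  ⇒  r_B = 5 − 2 = 3

rB=3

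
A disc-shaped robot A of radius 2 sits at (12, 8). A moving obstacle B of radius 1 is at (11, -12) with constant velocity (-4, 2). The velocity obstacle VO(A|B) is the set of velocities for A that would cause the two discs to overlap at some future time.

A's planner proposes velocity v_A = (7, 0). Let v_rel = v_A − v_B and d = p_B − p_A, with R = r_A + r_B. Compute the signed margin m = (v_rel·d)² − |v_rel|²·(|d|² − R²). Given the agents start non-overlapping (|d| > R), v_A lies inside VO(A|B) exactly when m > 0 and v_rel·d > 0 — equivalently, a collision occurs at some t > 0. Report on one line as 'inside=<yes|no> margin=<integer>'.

d = (-1, -20),  |d|² = 401;  R = 2+1 = 3,  c = 401−3² = 392
v_rel = (11, -2),  |v_rel|² = 125;  v_rel·d = (11)·(-1) + (-2)·(-20) = 29
125·t² − 58·t + 392 = 0  ⇒  m = 29² − 125·392 = -48159
m = -48159 < 0,  v_rel·d = 29 > 0  ⇒  outside

inside=no margin=-48159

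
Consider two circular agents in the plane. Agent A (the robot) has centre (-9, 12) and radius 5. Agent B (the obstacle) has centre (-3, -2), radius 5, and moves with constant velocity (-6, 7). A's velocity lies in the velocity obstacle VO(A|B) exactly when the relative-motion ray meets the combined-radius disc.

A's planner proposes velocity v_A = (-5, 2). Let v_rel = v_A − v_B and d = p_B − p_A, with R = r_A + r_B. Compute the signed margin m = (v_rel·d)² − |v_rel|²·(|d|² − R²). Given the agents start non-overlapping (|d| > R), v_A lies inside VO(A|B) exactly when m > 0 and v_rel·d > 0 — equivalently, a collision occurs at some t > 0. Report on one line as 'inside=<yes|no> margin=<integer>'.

d = (6, -14),  |d|² = 232;  R = 5+5 = 10,  c = 232−10² = 132
v_rel = (1, -5),  |v_rel|² = 26;  v_rel·d = (1)·(6) + (-5)·(-14) = 76
26·t² − 152·t + 132 = 0  ⇒  m = 76² − 26·132 = 2344
m = 2344 > 0,  v_rel·d = 76 > 0  ⇒  inside

inside=yes margin=2344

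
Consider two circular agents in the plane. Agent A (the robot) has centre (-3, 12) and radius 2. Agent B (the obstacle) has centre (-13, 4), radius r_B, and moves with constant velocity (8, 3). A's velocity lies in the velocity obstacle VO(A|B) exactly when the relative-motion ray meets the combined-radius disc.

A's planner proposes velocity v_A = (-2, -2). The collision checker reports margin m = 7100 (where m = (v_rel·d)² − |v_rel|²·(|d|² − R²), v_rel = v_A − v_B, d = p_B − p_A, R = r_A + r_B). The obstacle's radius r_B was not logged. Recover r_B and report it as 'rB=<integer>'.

m = 7100
d = (-10, -8);  v_rel = (-10, -5),  |v_rel|² = 125
v_rel×d = (-10)·(-8) − (-5)·(-10) = 30
since m = R²·125 − 30²:  R² = (900 + 7100) / 125 = 64
R = √64 = 8  ⇒  r_B = 8 − 2 = 6

rB=6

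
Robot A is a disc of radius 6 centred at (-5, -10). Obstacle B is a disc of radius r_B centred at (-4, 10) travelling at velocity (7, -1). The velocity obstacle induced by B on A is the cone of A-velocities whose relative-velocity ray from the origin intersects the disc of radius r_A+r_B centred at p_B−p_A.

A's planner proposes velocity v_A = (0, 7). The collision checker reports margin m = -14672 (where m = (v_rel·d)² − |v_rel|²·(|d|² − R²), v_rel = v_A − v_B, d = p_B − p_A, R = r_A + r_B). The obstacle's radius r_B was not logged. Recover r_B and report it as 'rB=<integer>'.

m = -14672
d = (1, 20);  v_rel = (-7, 8),  |v_rel|² = 113
v_rel×d = (-7)·(20) − (8)·(1) = -148
since m = R²·113 − (-148)²:  R² = (21904 + -14672) / 113 = 64
R = √64 = 8  ⇒  r_B = 8 − 6 = 2

rB=2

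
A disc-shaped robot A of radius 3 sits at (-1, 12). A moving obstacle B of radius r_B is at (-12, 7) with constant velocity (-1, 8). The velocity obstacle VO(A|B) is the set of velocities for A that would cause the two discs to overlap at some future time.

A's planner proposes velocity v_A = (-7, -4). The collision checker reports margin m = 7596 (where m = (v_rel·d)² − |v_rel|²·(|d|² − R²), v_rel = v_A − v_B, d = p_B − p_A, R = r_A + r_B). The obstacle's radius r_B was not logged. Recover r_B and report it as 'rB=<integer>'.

m = 7596
d = (-11, -5);  v_rel = (-6, -12),  |v_rel|² = 180
v_rel×d = (-6)·(-5) − (-12)·(-11) = -102
since m = R²·180 − (-102)²:  R² = (10404 + 7596) / 180 = 100
R = √100 = 10  ⇒  r_B = 10 − 3 = 7

rB=7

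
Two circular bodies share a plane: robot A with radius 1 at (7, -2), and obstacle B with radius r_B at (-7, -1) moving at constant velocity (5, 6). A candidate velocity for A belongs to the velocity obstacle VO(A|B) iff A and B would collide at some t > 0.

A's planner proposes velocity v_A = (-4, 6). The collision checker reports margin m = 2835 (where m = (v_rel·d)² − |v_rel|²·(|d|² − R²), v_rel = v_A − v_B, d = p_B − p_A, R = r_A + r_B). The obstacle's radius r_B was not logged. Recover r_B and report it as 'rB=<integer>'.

m = 2835
d = (-14, 1);  v_rel = (-9, 0),  |v_rel|² = 81
v_rel×d = (-9)·(1) − (0)·(-14) = -9
since m = R²·81 − (-9)²:  R² = (81 + 2835) / 81 = 36
R = √36 = 6  ⇒  r_B = 6 − 1 = 5

rB=5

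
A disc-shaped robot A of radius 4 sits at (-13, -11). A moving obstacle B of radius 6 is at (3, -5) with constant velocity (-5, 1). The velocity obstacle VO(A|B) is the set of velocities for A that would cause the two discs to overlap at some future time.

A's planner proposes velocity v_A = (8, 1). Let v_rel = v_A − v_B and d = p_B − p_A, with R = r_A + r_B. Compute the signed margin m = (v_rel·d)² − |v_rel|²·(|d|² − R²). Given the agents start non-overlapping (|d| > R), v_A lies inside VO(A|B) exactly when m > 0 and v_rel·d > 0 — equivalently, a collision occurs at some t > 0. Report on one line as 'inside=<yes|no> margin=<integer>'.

d = (16, 6),  |d|² = 292;  R = 4+6 = 10,  c = 292−10² = 192
v_rel = (13, 0),  |v_rel|² = 169;  v_rel·d = (13)·(16) + (0)·(6) = 208
169·t² − 416·t + 192 = 0  ⇒  m = 208² − 169·192 = 10816
m = 10816 > 0,  v_rel·d = 208 > 0  ⇒  inside

inside=yes margin=10816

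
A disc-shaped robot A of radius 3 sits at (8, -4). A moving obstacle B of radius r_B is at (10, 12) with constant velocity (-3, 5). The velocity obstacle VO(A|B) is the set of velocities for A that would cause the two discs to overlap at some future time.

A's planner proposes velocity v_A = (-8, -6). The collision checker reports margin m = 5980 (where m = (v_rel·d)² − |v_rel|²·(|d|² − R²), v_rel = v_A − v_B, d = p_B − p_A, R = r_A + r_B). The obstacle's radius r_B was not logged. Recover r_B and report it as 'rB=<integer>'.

m = 5980
d = (2, 16);  v_rel = (-5, -11),  |v_rel|² = 146
v_rel×d = (-5)·(16) − (-11)·(2) = -58
since m = R²·146 − (-58)²:  R² = (3364 + 5980) / 146 = 64
R = √64 = 8  ⇒  r_B = 8 − 3 = 5

rB=5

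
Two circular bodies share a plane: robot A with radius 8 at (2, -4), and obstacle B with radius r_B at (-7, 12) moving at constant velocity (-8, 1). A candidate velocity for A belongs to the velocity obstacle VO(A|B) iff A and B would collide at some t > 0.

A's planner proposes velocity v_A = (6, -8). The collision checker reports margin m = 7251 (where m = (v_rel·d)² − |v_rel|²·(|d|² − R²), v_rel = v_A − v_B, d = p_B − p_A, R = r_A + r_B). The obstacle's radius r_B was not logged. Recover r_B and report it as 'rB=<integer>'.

m = 7251
d = (-9, 16);  v_rel = (14, -9),  |v_rel|² = 277
v_rel×d = (14)·(16) − (-9)·(-9) = 143
since m = R²·277 − 143²:  R² = (20449 + 7251) / 277 = 100
R = √100 = 10  ⇒  r_B = 10 − 8 = 2

rB=2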